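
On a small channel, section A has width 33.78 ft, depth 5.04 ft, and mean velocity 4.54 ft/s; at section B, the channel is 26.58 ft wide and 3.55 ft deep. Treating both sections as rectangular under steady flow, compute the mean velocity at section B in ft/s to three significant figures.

8.19 ft/s

Q = A₁V₁ = (33.78×5.04) × 4.54 = 772.9 ft³/s
A₂ = 26.58 × 3.55 = 94.36 ft²
V₂ = Q/A₂ = 772.9/94.36 = 8.191 ft/s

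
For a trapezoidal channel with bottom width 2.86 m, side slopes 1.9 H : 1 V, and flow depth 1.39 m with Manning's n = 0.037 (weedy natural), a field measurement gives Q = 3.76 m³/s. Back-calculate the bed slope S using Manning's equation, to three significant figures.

0.000401

A = (b + z·y)·y = (2.86 + 1.9×1.39)×1.39 = 7.646 m²
P = b + 2y√(1+z²) = 2.86 + 2×1.39×√(1+1.9²) = 8.829 m
R = A/P = 7.646/8.829 = 0.8661 m
S = (Q·n / (1·A·R^(2/3)))² = (3.76×0.037 / (1×7.646×0.9086))² = 0.0004010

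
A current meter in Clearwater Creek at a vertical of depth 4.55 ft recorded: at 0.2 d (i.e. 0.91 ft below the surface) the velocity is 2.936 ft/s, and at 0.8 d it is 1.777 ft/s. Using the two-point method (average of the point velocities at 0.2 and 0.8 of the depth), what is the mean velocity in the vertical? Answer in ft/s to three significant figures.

2.36 ft/s

v̄ = (2.936 + 1.777) / 2 = 2.357 ft/s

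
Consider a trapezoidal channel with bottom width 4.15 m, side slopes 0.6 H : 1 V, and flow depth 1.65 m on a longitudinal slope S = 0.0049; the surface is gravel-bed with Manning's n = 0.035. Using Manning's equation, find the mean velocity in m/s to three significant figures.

2.08 m/s

A = (b + z·y)·y = (4.15 + 0.6×1.65)×1.65 = 8.481 m²
P = b + 2y√(1+z²) = 4.15 + 2×1.65×√(1+0.6²) = 7.998 m
R = A/P = 8.481/7.998 = 1.060 m
Q = (1/n)·A·R^(2/3)·S^(1/2) = (1/0.035) × 8.481 × 1.060^(2/3) × 0.0049^(1/2) = 17.64 m³/s
V = Q/A = 17.64/8.481 = 2.080 m/s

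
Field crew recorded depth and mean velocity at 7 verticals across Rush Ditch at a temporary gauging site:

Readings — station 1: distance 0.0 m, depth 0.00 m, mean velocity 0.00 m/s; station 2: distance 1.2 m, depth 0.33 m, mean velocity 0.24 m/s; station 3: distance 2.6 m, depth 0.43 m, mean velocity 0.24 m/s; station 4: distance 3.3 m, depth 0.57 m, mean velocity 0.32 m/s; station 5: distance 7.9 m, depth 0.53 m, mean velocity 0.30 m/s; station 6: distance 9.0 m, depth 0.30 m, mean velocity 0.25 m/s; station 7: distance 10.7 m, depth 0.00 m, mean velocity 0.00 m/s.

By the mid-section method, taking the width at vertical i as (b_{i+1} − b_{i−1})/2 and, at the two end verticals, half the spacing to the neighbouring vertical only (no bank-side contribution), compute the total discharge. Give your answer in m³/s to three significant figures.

1.25 m³/s

w_2 = (2.6 − 0.0)/2 = 1.3 m; q_2 = 0.24 × 0.33 × 1.3 = 0.1030 m³/s
w_3 = (3.3 − 1.2)/2 = 1.05 m; q_3 = 0.24 × 0.43 × 1.05 = 0.1084 m³/s
w_4 = (7.9 − 2.6)/2 = 2.65 m; q_4 = 0.32 × 0.57 × 2.65 = 0.4834 m³/s
w_5 = (9.0 − 3.3)/2 = 2.85 m; q_5 = 0.30 × 0.53 × 2.85 = 0.4532 m³/s
w_6 = (10.7 − 7.9)/2 = 1.4 m; q_6 = 0.25 × 0.30 × 1.4 = 0.1050 m³/s
Stations 1, 7 contribute zero (depth or velocity is 0).
Q = Σ qᵢ = 1.253 m³/s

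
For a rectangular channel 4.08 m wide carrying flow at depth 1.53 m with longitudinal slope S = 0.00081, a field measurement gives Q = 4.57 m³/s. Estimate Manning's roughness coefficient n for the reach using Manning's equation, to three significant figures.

0.0355

A = b·y = 4.08 × 1.53 = 6.242 m²
P = b + 2y = 4.08 + 2×1.53 = 7.140 m
R = A/P = 6.242/7.140 = 0.8743 m
n = (1/Q)·A·R^(2/3)·S^(1/2) = (1/4.57) × 6.242 × 0.9143 × 0.02846 = 0.03555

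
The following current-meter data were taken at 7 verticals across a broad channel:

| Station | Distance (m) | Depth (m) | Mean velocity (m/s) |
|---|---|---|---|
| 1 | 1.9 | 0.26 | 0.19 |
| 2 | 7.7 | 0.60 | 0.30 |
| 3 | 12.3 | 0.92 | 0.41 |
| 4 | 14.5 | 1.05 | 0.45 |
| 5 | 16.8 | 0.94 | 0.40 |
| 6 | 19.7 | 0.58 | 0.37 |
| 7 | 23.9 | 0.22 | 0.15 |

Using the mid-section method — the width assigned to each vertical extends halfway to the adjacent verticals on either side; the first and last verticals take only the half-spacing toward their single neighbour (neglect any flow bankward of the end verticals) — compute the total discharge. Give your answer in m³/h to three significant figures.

w_1 = (7.7 − 1.9)/2 = 2.9 m; q_1 = 0.19 × 0.26 × 2.9 = 0.1433 m³/s
w_2 = (12.3 − 1.9)/2 = 5.2 m; q_2 = 0.30 × 0.60 × 5.2 = 0.9360 m³/s
w_3 = (14.5 − 7.7)/2 = 3.4 m; q_3 = 0.41 × 0.92 × 3.4 = 1.282 m³/s
w_4 = (16.8 − 12.3)/2 = 2.25 m; q_4 = 0.45 × 1.05 × 2.25 = 1.063 m³/s
w_5 = (19.7 − 14.5)/2 = 2.6 m; q_5 = 0.40 × 0.94 × 2.6 = 0.9776 m³/s
w_6 = (23.9 − 16.8)/2 = 3.55 m; q_6 = 0.37 × 0.58 × 3.55 = 0.7618 m³/s
w_7 = (23.9 − 19.7)/2 = 2.1 m; q_7 = 0.15 × 0.22 × 2.1 = 0.06930 m³/s
Q = Σ qᵢ = 5.234 m³/s
= 5.234 × 3600 = 18840 m³/h

18800 m³/h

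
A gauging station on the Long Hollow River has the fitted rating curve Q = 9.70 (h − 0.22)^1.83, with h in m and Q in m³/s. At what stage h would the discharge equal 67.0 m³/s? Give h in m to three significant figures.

h − h₀ = (Q/C)^(1/b) = (67.0/9.70)^(1/1.83) = 2.875 m
h = 0.22 + 2.875 = 3.095 m

3.09 m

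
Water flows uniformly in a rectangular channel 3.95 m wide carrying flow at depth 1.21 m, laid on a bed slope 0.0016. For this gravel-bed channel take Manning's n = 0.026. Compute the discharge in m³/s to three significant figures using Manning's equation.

6.07 m³/s

A = b·y = 3.95 × 1.21 = 4.780 m²
P = b + 2y = 3.95 + 2×1.21 = 6.370 m
R = A/P = 4.780/6.370 = 0.7503 m
Q = (1/n)·A·R^(2/3)·S^(1/2) = (1/0.026) × 4.780 × 0.7503^(2/3) × 0.0016^(1/2) = 6.072 m³/s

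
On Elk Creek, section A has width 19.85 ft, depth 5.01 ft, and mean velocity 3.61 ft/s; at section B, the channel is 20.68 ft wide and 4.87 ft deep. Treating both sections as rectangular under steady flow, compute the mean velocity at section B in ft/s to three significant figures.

Q = A₁V₁ = (19.85×5.01) × 3.61 = 359.0 ft³/s
A₂ = 20.68 × 4.87 = 100.7 ft²
V₂ = Q/A₂ = 359.0/100.7 = 3.565 ft/s

3.56 ft/s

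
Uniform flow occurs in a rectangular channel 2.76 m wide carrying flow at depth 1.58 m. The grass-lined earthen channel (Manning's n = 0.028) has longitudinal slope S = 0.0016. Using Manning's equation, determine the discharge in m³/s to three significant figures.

5.08 m³/s

A = b·y = 2.76 × 1.58 = 4.361 m²
P = b + 2y = 2.76 + 2×1.58 = 5.920 m
R = A/P = 4.361/5.920 = 0.7366 m
Q = (1/n)·A·R^(2/3)·S^(1/2) = (1/0.028) × 4.361 × 0.7366^(2/3) × 0.0016^(1/2) = 5.081 m³/s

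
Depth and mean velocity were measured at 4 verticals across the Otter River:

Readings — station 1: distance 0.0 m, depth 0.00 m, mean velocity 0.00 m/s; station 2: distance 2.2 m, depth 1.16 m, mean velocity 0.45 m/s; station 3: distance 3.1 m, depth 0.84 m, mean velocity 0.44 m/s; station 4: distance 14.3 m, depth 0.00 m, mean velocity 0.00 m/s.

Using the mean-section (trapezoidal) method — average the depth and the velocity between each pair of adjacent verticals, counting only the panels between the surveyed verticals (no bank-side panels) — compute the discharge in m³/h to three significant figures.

6200 m³/h

Panel 1-2: Δb = 2.2 m, d̄ = (0.00+1.16)/2 = 0.58, v̄ = (0.00+0.45)/2 = 0.225 → q = 2.2×0.58×0.225 = 0.2871 m³/s
Panel 2-3: Δb = 0.9 m, d̄ = (1.16+0.84)/2 = 1, v̄ = (0.45+0.44)/2 = 0.445 → q = 0.9×1×0.445 = 0.4005 m³/s
Panel 3-4: Δb = 11.2 m, d̄ = (0.84+0.00)/2 = 0.42, v̄ = (0.44+0.00)/2 = 0.22 → q = 11.2×0.42×0.22 = 1.035 m³/s
Q = Σ q = 1.722 m³/s
= 1.722 × 3600 = 6201 m³/h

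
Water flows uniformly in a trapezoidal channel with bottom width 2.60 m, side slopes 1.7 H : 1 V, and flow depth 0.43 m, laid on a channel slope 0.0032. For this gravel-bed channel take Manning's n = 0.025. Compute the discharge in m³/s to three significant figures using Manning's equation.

1.56 m³/s

A = (b + z·y)·y = (2.60 + 1.7×0.43)×0.43 = 1.432 m²
P = b + 2y√(1+z²) = 2.60 + 2×0.43×√(1+1.7²) = 4.296 m
R = A/P = 1.432/4.296 = 0.3334 m
Q = (1/n)·A·R^(2/3)·S^(1/2) = (1/0.025) × 1.432 × 0.3334^(2/3) × 0.0032^(1/2) = 1.558 m³/s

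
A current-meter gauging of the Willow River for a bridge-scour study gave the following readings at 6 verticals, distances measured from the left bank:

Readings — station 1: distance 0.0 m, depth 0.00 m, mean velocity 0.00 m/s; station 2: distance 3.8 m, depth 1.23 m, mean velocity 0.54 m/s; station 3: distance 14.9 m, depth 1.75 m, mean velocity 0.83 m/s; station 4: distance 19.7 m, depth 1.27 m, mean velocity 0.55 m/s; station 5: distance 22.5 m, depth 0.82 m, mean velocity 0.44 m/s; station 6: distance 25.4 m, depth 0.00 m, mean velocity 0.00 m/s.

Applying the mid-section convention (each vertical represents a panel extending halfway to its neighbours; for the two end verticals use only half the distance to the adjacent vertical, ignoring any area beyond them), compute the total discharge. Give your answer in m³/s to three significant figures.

w_2 = (14.9 − 0.0)/2 = 7.45 m; q_2 = 0.54 × 1.23 × 7.45 = 4.948 m³/s
w_3 = (19.7 − 3.8)/2 = 7.95 m; q_3 = 0.83 × 1.75 × 7.95 = 11.55 m³/s
w_4 = (22.5 − 14.9)/2 = 3.8 m; q_4 = 0.55 × 1.27 × 3.8 = 2.654 m³/s
w_5 = (25.4 − 19.7)/2 = 2.85 m; q_5 = 0.44 × 0.82 × 2.85 = 1.028 m³/s
Stations 1, 6 contribute zero (depth or velocity is 0).
Q = Σ qᵢ = 20.18 m³/s

20.2 m³/s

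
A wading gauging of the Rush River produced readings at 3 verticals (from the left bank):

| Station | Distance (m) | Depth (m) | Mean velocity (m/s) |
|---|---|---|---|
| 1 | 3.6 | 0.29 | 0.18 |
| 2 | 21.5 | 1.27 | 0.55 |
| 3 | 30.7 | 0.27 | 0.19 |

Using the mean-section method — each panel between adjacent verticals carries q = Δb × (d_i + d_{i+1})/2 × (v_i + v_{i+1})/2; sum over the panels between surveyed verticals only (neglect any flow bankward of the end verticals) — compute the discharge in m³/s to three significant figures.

Panel 1-2: Δb = 17.9 m, d̄ = (0.29+1.27)/2 = 0.78, v̄ = (0.18+0.55)/2 = 0.365 → q = 17.9×0.78×0.365 = 5.096 m³/s
Panel 2-3: Δb = 9.2 m, d̄ = (1.27+0.27)/2 = 0.77, v̄ = (0.55+0.19)/2 = 0.37 → q = 9.2×0.77×0.37 = 2.621 m³/s
Q = Σ q = 7.717 m³/s

7.72 m³/s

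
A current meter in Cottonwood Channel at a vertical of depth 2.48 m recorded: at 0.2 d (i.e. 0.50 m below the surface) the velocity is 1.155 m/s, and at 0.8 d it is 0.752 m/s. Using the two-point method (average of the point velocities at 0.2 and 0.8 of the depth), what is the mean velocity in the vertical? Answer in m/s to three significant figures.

v̄ = (1.155 + 0.752) / 2 = 0.9535 m/s

0.954 m/s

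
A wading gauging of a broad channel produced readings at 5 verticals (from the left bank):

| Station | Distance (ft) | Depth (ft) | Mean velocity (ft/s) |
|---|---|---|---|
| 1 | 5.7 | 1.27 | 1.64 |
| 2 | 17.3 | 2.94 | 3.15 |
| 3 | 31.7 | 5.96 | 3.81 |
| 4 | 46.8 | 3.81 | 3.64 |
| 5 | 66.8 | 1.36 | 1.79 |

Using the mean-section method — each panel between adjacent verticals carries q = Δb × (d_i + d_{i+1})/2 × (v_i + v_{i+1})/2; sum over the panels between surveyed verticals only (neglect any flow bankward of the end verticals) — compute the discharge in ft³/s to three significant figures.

697 ft³/s

Panel 1-2: Δb = 11.6 ft, d̄ = (1.27+2.94)/2 = 2.105, v̄ = (1.64+3.15)/2 = 2.395 → q = 11.6×2.105×2.395 = 58.48 ft³/s
Panel 2-3: Δb = 14.4 ft, d̄ = (2.94+5.96)/2 = 4.45, v̄ = (3.15+3.81)/2 = 3.48 → q = 14.4×4.45×3.48 = 223.0 ft³/s
Panel 3-4: Δb = 15.1 ft, d̄ = (5.96+3.81)/2 = 4.885, v̄ = (3.81+3.64)/2 = 3.725 → q = 15.1×4.885×3.725 = 274.8 ft³/s
Panel 4-5: Δb = 20 ft, d̄ = (3.81+1.36)/2 = 2.585, v̄ = (3.64+1.79)/2 = 2.715 → q = 20×2.585×2.715 = 140.4 ft³/s
Q = Σ q = 696.6 ft³/s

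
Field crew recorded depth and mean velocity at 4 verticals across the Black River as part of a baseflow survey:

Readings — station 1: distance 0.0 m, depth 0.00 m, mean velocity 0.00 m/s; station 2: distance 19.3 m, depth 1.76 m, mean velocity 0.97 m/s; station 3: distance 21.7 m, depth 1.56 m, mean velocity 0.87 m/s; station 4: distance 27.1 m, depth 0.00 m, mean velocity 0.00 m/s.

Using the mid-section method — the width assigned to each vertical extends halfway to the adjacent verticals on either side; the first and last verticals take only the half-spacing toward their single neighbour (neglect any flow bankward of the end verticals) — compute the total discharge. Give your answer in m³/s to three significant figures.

23.8 m³/s

w_2 = (21.7 − 0.0)/2 = 10.85 m; q_2 = 0.97 × 1.76 × 10.85 = 18.52 m³/s
w_3 = (27.1 − 19.3)/2 = 3.9 m; q_3 = 0.87 × 1.56 × 3.9 = 5.293 m³/s
Stations 1, 4 contribute zero (depth or velocity is 0).
Q = Σ qᵢ = 23.82 m³/s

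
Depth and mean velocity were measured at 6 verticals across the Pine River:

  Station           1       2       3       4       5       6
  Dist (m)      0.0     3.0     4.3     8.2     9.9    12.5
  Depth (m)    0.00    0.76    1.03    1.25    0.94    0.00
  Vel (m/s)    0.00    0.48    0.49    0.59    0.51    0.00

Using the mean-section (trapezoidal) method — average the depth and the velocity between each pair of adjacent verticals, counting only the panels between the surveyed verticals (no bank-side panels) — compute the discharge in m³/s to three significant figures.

Panel 1-2: Δb = 3 m, d̄ = (0.00+0.76)/2 = 0.38, v̄ = (0.00+0.48)/2 = 0.24 → q = 3×0.38×0.24 = 0.2736 m³/s
Panel 2-3: Δb = 1.3 m, d̄ = (0.76+1.03)/2 = 0.895, v̄ = (0.48+0.49)/2 = 0.485 → q = 1.3×0.895×0.485 = 0.5643 m³/s
Panel 3-4: Δb = 3.9 m, d̄ = (1.03+1.25)/2 = 1.14, v̄ = (0.49+0.59)/2 = 0.54 → q = 3.9×1.14×0.54 = 2.401 m³/s
Panel 4-5: Δb = 1.7 m, d̄ = (1.25+0.94)/2 = 1.095, v̄ = (0.59+0.51)/2 = 0.55 → q = 1.7×1.095×0.55 = 1.024 m³/s
Panel 5-6: Δb = 2.6 m, d̄ = (0.94+0.00)/2 = 0.47, v̄ = (0.51+0.00)/2 = 0.255 → q = 2.6×0.47×0.255 = 0.3116 m³/s
Q = Σ q = 4.574 m³/s

4.57 m³/s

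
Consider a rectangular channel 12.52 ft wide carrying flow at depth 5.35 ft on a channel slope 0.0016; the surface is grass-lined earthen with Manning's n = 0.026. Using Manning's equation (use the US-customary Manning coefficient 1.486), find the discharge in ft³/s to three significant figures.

A = b·y = 12.52 × 5.35 = 66.98 ft²
P = b + 2y = 12.52 + 2×5.35 = 23.22 ft
R = A/P = 66.98/23.22 = 2.885 ft
Q = (1.486/n)·A·R^(2/3)·S^(1/2) = (1.486/0.026) × 66.98 × 2.885^(2/3) × 0.0016^(1/2) = 310.3 ft³/s

310 ft³/s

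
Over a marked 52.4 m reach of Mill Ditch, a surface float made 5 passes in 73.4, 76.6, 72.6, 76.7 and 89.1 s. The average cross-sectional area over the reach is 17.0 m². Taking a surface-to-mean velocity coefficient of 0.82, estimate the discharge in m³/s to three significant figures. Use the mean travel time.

9.40 m³/s

t̄ = (73.4 + 76.6 + 72.6 + 76.7 + 89.1) / 5 = 77.68 s
v_surface = L / t̄ = 52.4 / 77.68 = 0.6746 m/s
v_mean = 0.82 × 0.6746 = 0.5531 m/s
Q = A × v_mean = 17.0 × 0.5531 = 9.403 m³/s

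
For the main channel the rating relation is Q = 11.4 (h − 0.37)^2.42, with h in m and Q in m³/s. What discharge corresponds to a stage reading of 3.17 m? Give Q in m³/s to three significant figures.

138 m³/s

Q = 11.4 × (3.17 − 0.37)^2.42 = 11.4 × 2.8^2.42 = 137.7 m³/s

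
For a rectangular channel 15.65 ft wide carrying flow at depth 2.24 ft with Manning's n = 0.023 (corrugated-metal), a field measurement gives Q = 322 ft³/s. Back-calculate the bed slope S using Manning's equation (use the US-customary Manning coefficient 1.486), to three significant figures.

A = b·y = 15.65 × 2.24 = 35.06 ft²
P = b + 2y = 15.65 + 2×2.24 = 20.13 ft
R = A/P = 35.06/20.13 = 1.741 ft
S = (Q·n / (1.486·A·R^(2/3)))² = (322×0.023 / (1.486×35.06×1.447))² = 0.009647

0.00965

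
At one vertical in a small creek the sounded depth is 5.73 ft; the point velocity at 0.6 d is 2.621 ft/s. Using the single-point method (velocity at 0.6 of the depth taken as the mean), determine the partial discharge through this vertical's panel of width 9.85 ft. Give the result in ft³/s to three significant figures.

148 ft³/s

v̄ = v₀.₆ = 2.621 ft/s
q = v̄ × d × w = 2.621 × 5.73 × 9.85 = 147.9 ft³/s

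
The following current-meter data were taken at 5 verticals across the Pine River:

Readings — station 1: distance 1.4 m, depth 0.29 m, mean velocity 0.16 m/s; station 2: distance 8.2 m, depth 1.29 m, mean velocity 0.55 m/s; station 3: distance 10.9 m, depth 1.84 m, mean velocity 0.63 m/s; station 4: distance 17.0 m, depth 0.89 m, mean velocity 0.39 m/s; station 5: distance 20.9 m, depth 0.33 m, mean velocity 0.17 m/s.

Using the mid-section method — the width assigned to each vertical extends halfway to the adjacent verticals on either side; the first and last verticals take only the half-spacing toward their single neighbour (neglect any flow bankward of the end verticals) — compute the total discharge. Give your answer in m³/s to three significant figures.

w_1 = (8.2 − 1.4)/2 = 3.4 m; q_1 = 0.16 × 0.29 × 3.4 = 0.1578 m³/s
w_2 = (10.9 − 1.4)/2 = 4.75 m; q_2 = 0.55 × 1.29 × 4.75 = 3.370 m³/s
w_3 = (17.0 − 8.2)/2 = 4.4 m; q_3 = 0.63 × 1.84 × 4.4 = 5.100 m³/s
w_4 = (20.9 − 10.9)/2 = 5 m; q_4 = 0.39 × 0.89 × 5 = 1.736 m³/s
w_5 = (20.9 − 17.0)/2 = 1.95 m; q_5 = 0.17 × 0.33 × 1.95 = 0.1094 m³/s
Q = Σ qᵢ = 10.47 m³/s

10.5 m³/s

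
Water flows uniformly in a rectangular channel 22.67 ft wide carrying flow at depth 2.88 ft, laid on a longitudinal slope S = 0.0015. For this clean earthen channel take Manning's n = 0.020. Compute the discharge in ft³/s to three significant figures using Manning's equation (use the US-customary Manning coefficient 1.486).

A = b·y = 22.67 × 2.88 = 65.29 ft²
P = b + 2y = 22.67 + 2×2.88 = 28.43 ft
R = A/P = 65.29/28.43 = 2.297 ft
Q = (1.486/n)·A·R^(2/3)·S^(1/2) = (1.486/0.020) × 65.29 × 2.297^(2/3) × 0.0015^(1/2) = 327.0 ft³/s

327 ft³/s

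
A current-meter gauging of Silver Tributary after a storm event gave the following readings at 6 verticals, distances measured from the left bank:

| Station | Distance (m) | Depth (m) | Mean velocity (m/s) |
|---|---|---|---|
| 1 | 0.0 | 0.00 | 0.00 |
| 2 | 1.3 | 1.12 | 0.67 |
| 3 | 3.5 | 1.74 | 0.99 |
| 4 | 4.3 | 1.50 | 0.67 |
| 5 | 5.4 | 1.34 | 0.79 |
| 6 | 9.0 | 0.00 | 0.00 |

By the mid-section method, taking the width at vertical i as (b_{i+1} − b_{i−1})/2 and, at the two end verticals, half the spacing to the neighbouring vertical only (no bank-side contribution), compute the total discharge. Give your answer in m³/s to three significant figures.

7.34 m³/s

w_2 = (3.5 − 0.0)/2 = 1.75 m; q_2 = 0.67 × 1.12 × 1.75 = 1.313 m³/s
w_3 = (4.3 − 1.3)/2 = 1.5 m; q_3 = 0.99 × 1.74 × 1.5 = 2.584 m³/s
w_4 = (5.4 − 3.5)/2 = 0.95 m; q_4 = 0.67 × 1.50 × 0.95 = 0.9548 m³/s
w_5 = (9.0 − 4.3)/2 = 2.35 m; q_5 = 0.79 × 1.34 × 2.35 = 2.488 m³/s
Stations 1, 6 contribute zero (depth or velocity is 0).
Q = Σ qᵢ = 7.340 m³/s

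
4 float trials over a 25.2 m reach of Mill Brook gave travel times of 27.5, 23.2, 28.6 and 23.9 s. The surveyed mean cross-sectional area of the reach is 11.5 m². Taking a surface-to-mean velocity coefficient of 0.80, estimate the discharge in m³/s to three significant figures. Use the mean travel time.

t̄ = (27.5 + 23.2 + 28.6 + 23.9) / 4 = 25.8 s
v_surface = L / t̄ = 25.2 / 25.8 = 0.9767 m/s
v_mean = 0.80 × 0.9767 = 0.7814 m/s
Q = A × v_mean = 11.5 × 0.7814 = 8.986 m³/s

8.99 m³/s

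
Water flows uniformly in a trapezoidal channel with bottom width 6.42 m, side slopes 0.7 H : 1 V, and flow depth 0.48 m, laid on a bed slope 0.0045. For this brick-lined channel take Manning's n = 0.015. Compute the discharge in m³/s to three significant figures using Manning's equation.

A = (b + z·y)·y = (6.42 + 0.7×0.48)×0.48 = 3.243 m²
P = b + 2y√(1+z²) = 6.42 + 2×0.48×√(1+0.7²) = 7.592 m
R = A/P = 3.243/7.592 = 0.4272 m
Q = (1/n)·A·R^(2/3)·S^(1/2) = (1/0.015) × 3.243 × 0.4272^(2/3) × 0.0045^(1/2) = 8.226 m³/s

8.23 m³/s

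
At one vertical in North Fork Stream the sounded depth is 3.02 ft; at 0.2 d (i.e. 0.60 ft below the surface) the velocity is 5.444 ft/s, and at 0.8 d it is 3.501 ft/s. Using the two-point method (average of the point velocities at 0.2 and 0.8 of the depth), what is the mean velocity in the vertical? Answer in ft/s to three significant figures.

v̄ = (5.444 + 3.501) / 2 = 4.473 ft/s

4.47 ft/s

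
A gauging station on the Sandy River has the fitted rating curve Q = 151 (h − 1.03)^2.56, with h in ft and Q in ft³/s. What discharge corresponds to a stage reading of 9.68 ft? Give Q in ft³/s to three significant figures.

Q = 151 × (9.68 − 1.03)^2.56 = 151 × 8.65^2.56 = 37820 ft³/s

37800 ft³/s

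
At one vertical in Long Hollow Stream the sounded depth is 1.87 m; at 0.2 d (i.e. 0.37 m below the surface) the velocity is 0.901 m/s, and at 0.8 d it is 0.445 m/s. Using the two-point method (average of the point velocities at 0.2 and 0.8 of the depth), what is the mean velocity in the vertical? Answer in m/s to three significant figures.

v̄ = (0.901 + 0.445) / 2 = 0.6730 m/s

0.673 m/s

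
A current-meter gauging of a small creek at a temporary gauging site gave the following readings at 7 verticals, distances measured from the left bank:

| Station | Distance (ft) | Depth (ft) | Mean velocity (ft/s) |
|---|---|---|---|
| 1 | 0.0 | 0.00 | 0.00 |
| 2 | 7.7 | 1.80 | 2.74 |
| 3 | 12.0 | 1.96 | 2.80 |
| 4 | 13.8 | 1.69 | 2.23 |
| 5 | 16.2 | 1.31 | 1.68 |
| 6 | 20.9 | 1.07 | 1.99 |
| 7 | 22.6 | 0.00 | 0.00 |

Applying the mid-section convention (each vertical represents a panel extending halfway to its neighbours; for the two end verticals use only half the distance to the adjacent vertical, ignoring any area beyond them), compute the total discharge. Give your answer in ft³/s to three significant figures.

w_2 = (12.0 − 0.0)/2 = 6 ft; q_2 = 2.74 × 1.80 × 6 = 29.59 ft³/s
w_3 = (13.8 − 7.7)/2 = 3.05 ft; q_3 = 2.80 × 1.96 × 3.05 = 16.74 ft³/s
w_4 = (16.2 − 12.0)/2 = 2.1 ft; q_4 = 2.23 × 1.69 × 2.1 = 7.914 ft³/s
w_5 = (20.9 − 13.8)/2 = 3.55 ft; q_5 = 1.68 × 1.31 × 3.55 = 7.813 ft³/s
w_6 = (22.6 − 16.2)/2 = 3.2 ft; q_6 = 1.99 × 1.07 × 3.2 = 6.814 ft³/s
Stations 1, 7 contribute zero (depth or velocity is 0).
Q = Σ qᵢ = 68.87 ft³/s

68.9 ft³/s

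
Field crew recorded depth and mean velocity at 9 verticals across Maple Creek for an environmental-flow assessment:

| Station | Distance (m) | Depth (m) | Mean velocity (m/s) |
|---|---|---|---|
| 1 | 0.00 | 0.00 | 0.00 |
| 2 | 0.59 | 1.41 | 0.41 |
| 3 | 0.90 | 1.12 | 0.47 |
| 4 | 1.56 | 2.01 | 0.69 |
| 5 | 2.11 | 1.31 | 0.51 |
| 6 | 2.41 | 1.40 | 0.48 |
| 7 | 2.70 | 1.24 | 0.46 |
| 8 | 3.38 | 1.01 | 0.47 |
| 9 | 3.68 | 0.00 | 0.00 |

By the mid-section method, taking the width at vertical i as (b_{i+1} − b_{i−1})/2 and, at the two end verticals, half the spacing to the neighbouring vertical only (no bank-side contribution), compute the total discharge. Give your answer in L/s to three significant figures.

w_2 = (0.90 − 0.00)/2 = 0.45 m; q_2 = 0.41 × 1.41 × 0.45 = 0.2601 m³/s
w_3 = (1.56 − 0.59)/2 = 0.485 m; q_3 = 0.47 × 1.12 × 0.485 = 0.2553 m³/s
w_4 = (2.11 − 0.90)/2 = 0.605 m; q_4 = 0.69 × 2.01 × 0.605 = 0.8391 m³/s
w_5 = (2.41 − 1.56)/2 = 0.425 m; q_5 = 0.51 × 1.31 × 0.425 = 0.2839 m³/s
w_6 = (2.70 − 2.11)/2 = 0.295 m; q_6 = 0.48 × 1.40 × 0.295 = 0.1982 m³/s
w_7 = (3.38 − 2.41)/2 = 0.485 m; q_7 = 0.46 × 1.24 × 0.485 = 0.2766 m³/s
w_8 = (3.68 − 2.70)/2 = 0.49 m; q_8 = 0.47 × 1.01 × 0.49 = 0.2326 m³/s
Stations 1, 9 contribute zero (depth or velocity is 0).
Q = Σ qᵢ = 2.346 m³/s
= 2.346 × 1000 = 2346 L/s

2350 L/s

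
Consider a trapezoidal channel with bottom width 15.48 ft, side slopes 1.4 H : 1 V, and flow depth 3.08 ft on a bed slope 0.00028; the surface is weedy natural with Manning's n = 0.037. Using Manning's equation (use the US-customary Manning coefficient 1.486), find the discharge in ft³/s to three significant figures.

72.2 ft³/s

A = (b + z·y)·y = (15.48 + 1.4×3.08)×3.08 = 60.96 ft²
P = b + 2y√(1+z²) = 15.48 + 2×3.08×√(1+1.4²) = 26.08 ft
R = A/P = 60.96/26.08 = 2.338 ft
Q = (1.486/n)·A·R^(2/3)·S^(1/2) = (1.486/0.037) × 60.96 × 2.338^(2/3) × 0.00028^(1/2) = 72.16 ft³/s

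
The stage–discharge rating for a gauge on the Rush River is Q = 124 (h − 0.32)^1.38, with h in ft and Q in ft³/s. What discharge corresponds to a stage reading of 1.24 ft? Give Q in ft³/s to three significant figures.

111 ft³/s

Q = 124 × (1.24 − 0.32)^1.38 = 124 × 0.92^1.38 = 110.5 ft³/s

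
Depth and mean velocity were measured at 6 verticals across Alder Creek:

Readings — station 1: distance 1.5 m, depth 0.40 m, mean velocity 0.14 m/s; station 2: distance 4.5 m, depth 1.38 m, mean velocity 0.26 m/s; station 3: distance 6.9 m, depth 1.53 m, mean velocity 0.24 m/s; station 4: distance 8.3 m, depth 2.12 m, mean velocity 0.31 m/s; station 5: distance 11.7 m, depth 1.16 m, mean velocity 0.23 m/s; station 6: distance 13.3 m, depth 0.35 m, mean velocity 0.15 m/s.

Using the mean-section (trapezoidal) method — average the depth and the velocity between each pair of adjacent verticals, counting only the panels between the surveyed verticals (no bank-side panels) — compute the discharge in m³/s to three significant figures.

3.84 m³/s

Panel 1-2: Δb = 3 m, d̄ = (0.40+1.38)/2 = 0.89, v̄ = (0.14+0.26)/2 = 0.2 → q = 3×0.89×0.2 = 0.5340 m³/s
Panel 2-3: Δb = 2.4 m, d̄ = (1.38+1.53)/2 = 1.455, v̄ = (0.26+0.24)/2 = 0.25 → q = 2.4×1.455×0.25 = 0.8730 m³/s
Panel 3-4: Δb = 1.4 m, d̄ = (1.53+2.12)/2 = 1.825, v̄ = (0.24+0.31)/2 = 0.275 → q = 1.4×1.825×0.275 = 0.7026 m³/s
Panel 4-5: Δb = 3.4 m, d̄ = (2.12+1.16)/2 = 1.64, v̄ = (0.31+0.23)/2 = 0.27 → q = 3.4×1.64×0.27 = 1.506 m³/s
Panel 5-6: Δb = 1.6 m, d̄ = (1.16+0.35)/2 = 0.755, v̄ = (0.23+0.15)/2 = 0.19 → q = 1.6×0.755×0.19 = 0.2295 m³/s
Q = Σ q = 3.845 m³/s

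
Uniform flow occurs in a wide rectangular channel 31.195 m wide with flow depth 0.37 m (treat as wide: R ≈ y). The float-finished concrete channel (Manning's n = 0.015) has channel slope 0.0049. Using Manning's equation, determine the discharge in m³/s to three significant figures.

27.8 m³/s

A = b·y = 31.195 × 0.37 = 11.54 m²
Wide channel: R ≈ y = 0.37 m
Q = (1/n)·A·R^(2/3)·S^(1/2) = (1/0.015) × 11.54 × 0.3700^(2/3) × 0.0049^(1/2) = 27.76 m³/s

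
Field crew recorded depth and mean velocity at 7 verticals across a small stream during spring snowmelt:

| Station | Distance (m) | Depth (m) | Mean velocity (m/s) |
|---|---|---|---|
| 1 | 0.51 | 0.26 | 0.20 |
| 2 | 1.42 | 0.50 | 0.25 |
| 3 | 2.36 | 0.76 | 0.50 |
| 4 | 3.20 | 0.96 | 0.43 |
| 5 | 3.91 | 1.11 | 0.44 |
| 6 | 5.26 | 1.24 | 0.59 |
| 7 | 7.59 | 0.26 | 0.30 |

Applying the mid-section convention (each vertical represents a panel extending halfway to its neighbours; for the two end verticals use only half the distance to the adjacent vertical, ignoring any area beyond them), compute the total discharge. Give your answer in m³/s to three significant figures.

w_1 = (1.42 − 0.51)/2 = 0.455 m; q_1 = 0.20 × 0.26 × 0.455 = 0.02366 m³/s
w_2 = (2.36 − 0.51)/2 = 0.925 m; q_2 = 0.25 × 0.50 × 0.925 = 0.1156 m³/s
w_3 = (3.20 − 1.42)/2 = 0.89 m; q_3 = 0.50 × 0.76 × 0.89 = 0.3382 m³/s
w_4 = (3.91 − 2.36)/2 = 0.775 m; q_4 = 0.43 × 0.96 × 0.775 = 0.3199 m³/s
w_5 = (5.26 − 3.20)/2 = 1.03 m; q_5 = 0.44 × 1.11 × 1.03 = 0.5031 m³/s
w_6 = (7.59 − 3.91)/2 = 1.84 m; q_6 = 0.59 × 1.24 × 1.84 = 1.346 m³/s
w_7 = (7.59 − 5.26)/2 = 1.165 m; q_7 = 0.30 × 0.26 × 1.165 = 0.09087 m³/s
Q = Σ qᵢ = 2.737 m³/s

2.74 m³/s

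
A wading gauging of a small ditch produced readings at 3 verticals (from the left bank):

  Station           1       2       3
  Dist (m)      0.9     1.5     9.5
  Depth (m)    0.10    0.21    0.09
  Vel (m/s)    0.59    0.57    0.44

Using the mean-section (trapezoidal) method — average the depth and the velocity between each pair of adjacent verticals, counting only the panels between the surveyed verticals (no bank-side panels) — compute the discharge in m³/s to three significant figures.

0.660 m³/s

Panel 1-2: Δb = 0.6 m, d̄ = (0.10+0.21)/2 = 0.155, v̄ = (0.59+0.57)/2 = 0.58 → q = 0.6×0.155×0.58 = 0.05394 m³/s
Panel 2-3: Δb = 8 m, d̄ = (0.21+0.09)/2 = 0.15, v̄ = (0.57+0.44)/2 = 0.505 → q = 8×0.15×0.505 = 0.6060 m³/s
Q = Σ q = 0.6599 m³/s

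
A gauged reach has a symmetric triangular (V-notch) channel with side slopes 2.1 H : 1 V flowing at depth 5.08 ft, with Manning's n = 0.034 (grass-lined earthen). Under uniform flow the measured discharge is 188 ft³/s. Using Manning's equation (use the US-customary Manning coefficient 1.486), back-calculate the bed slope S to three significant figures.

A = z·y² = 2.1×5.08² = 54.19 ft²
P = 2y√(1+z²) = 2×5.08×√(1+2.1²) = 23.63 ft
R = A/P = 54.19/23.63 = 2.293 ft
S = (Q·n / (1.486·A·R^(2/3)))² = (188×0.034 / (1.486×54.19×1.739))² = 0.002083

0.00208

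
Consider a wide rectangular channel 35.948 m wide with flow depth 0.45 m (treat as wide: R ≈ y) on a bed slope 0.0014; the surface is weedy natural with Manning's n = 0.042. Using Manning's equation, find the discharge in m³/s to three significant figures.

8.46 m³/s

A = b·y = 35.948 × 0.45 = 16.18 m²
Wide channel: R ≈ y = 0.45 m
Q = (1/n)·A·R^(2/3)·S^(1/2) = (1/0.042) × 16.18 × 0.4500^(2/3) × 0.0014^(1/2) = 8.463 m³/s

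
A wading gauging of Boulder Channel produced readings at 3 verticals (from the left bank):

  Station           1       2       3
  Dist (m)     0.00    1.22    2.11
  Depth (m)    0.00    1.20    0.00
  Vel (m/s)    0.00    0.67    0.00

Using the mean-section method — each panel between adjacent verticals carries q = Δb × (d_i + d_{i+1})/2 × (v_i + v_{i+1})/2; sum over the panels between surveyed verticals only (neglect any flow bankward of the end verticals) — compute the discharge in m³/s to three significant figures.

Panel 1-2: Δb = 1.22 m, d̄ = (0.00+1.20)/2 = 0.6, v̄ = (0.00+0.67)/2 = 0.335 → q = 1.22×0.6×0.335 = 0.2452 m³/s
Panel 2-3: Δb = 0.89 m, d̄ = (1.20+0.00)/2 = 0.6, v̄ = (0.67+0.00)/2 = 0.335 → q = 0.89×0.6×0.335 = 0.1789 m³/s
Q = Σ q = 0.4241 m³/s

0.424 m³/s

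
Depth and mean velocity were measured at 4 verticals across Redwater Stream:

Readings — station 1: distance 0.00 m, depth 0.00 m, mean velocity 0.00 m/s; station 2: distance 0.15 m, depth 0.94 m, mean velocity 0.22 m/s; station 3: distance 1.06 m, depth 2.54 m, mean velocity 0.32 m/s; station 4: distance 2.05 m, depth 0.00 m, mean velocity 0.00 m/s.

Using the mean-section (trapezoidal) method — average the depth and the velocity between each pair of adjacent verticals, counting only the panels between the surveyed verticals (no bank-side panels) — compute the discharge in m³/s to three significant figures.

Panel 1-2: Δb = 0.15 m, d̄ = (0.00+0.94)/2 = 0.47, v̄ = (0.00+0.22)/2 = 0.11 → q = 0.15×0.47×0.11 = 0.007755 m³/s
Panel 2-3: Δb = 0.91 m, d̄ = (0.94+2.54)/2 = 1.74, v̄ = (0.22+0.32)/2 = 0.27 → q = 0.91×1.74×0.27 = 0.4275 m³/s
Panel 3-4: Δb = 0.99 m, d̄ = (2.54+0.00)/2 = 1.27, v̄ = (0.32+0.00)/2 = 0.16 → q = 0.99×1.27×0.16 = 0.2012 m³/s
Q = Σ q = 0.6364 m³/s

0.636 m³/s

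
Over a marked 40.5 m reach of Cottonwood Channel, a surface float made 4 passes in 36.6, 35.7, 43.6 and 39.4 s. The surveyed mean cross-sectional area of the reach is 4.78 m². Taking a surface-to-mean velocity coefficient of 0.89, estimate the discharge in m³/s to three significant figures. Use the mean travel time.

4.44 m³/s

t̄ = (36.6 + 35.7 + 43.6 + 39.4) / 4 = 38.825 s
v_surface = L / t̄ = 40.5 / 38.825 = 1.043 m/s
v_mean = 0.89 × 1.043 = 0.9284 m/s
Q = A × v_mean = 4.78 × 0.9284 = 4.438 m³/s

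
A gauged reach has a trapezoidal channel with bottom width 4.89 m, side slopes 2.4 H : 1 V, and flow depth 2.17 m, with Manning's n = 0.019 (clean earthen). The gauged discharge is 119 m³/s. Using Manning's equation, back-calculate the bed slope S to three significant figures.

0.00710

A = (b + z·y)·y = (4.89 + 2.4×2.17)×2.17 = 21.91 m²
P = b + 2y√(1+z²) = 4.89 + 2×2.17×√(1+2.4²) = 16.17 m
R = A/P = 21.91/16.17 = 1.355 m
S = (Q·n / (1·A·R^(2/3)))² = (119×0.019 / (1×21.91×1.224))² = 0.007102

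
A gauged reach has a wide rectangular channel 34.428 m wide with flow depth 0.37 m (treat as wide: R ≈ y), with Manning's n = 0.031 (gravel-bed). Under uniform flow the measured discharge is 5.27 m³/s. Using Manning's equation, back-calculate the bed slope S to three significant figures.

0.000619

A = b·y = 34.428 × 0.37 = 12.74 m²
Wide channel: R ≈ y = 0.37 m
S = (Q·n / (1·A·R^(2/3)))² = (5.27×0.031 / (1×12.74×0.5154))² = 0.0006192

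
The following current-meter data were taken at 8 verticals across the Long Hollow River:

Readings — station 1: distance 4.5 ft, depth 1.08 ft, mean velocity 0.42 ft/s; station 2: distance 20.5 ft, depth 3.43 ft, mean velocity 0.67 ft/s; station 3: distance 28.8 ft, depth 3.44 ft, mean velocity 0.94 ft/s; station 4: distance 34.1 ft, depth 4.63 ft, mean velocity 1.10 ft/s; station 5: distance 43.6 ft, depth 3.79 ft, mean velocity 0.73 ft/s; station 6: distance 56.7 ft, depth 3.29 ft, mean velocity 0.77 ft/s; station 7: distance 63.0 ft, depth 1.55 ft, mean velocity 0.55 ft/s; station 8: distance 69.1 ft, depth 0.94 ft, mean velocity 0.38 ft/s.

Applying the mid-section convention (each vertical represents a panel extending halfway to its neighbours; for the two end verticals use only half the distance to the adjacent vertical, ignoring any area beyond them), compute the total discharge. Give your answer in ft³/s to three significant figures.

w_1 = (20.5 − 4.5)/2 = 8 ft; q_1 = 0.42 × 1.08 × 8 = 3.629 ft³/s
w_2 = (28.8 − 4.5)/2 = 12.15 ft; q_2 = 0.67 × 3.43 × 12.15 = 27.92 ft³/s
w_3 = (34.1 − 20.5)/2 = 6.8 ft; q_3 = 0.94 × 3.44 × 6.8 = 21.99 ft³/s
w_4 = (43.6 − 28.8)/2 = 7.4 ft; q_4 = 1.10 × 4.63 × 7.4 = 37.69 ft³/s
w_5 = (56.7 − 34.1)/2 = 11.3 ft; q_5 = 0.73 × 3.79 × 11.3 = 31.26 ft³/s
w_6 = (63.0 − 43.6)/2 = 9.7 ft; q_6 = 0.77 × 3.29 × 9.7 = 24.57 ft³/s
w_7 = (69.1 − 56.7)/2 = 6.2 ft; q_7 = 0.55 × 1.55 × 6.2 = 5.286 ft³/s
w_8 = (69.1 − 63.0)/2 = 3.05 ft; q_8 = 0.38 × 0.94 × 3.05 = 1.089 ft³/s
Q = Σ qᵢ = 153.4 ft³/s

153 ft³/s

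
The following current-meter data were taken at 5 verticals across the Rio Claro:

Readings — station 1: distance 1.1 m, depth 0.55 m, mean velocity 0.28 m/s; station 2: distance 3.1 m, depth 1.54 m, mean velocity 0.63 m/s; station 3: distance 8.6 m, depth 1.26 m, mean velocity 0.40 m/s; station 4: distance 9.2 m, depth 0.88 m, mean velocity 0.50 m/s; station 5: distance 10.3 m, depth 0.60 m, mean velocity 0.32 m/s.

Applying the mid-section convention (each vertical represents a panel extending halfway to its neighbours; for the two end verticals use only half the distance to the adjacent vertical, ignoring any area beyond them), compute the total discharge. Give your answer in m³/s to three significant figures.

5.81 m³/s

w_1 = (3.1 − 1.1)/2 = 1 m; q_1 = 0.28 × 0.55 × 1 = 0.1540 m³/s
w_2 = (8.6 − 1.1)/2 = 3.75 m; q_2 = 0.63 × 1.54 × 3.75 = 3.638 m³/s
w_3 = (9.2 − 3.1)/2 = 3.05 m; q_3 = 0.40 × 1.26 × 3.05 = 1.537 m³/s
w_4 = (10.3 − 8.6)/2 = 0.85 m; q_4 = 0.50 × 0.88 × 0.85 = 0.3740 m³/s
w_5 = (10.3 − 9.2)/2 = 0.55 m; q_5 = 0.32 × 0.60 × 0.55 = 0.1056 m³/s
Q = Σ qᵢ = 5.809 m³/s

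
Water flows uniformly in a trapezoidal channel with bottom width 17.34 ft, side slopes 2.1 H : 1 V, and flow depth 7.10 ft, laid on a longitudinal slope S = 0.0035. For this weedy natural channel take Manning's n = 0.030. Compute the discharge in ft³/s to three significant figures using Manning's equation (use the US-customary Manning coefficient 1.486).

1840 ft³/s

A = (b + z·y)·y = (17.34 + 2.1×7.10)×7.10 = 229.0 ft²
P = b + 2y√(1+z²) = 17.34 + 2×7.10×√(1+2.1²) = 50.37 ft
R = A/P = 229.0/50.37 = 4.546 ft
Q = (1.486/n)·A·R^(2/3)·S^(1/2) = (1.486/0.030) × 229.0 × 4.546^(2/3) × 0.0035^(1/2) = 1841 ft³/s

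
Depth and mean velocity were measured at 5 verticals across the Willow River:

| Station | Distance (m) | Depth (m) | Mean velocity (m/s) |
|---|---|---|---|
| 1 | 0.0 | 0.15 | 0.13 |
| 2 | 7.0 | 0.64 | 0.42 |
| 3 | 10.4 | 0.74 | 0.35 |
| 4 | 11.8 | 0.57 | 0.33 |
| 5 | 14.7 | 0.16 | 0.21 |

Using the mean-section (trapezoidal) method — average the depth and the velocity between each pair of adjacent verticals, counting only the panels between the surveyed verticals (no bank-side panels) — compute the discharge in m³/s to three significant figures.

Panel 1-2: Δb = 7 m, d̄ = (0.15+0.64)/2 = 0.395, v̄ = (0.13+0.42)/2 = 0.275 → q = 7×0.395×0.275 = 0.7604 m³/s
Panel 2-3: Δb = 3.4 m, d̄ = (0.64+0.74)/2 = 0.69, v̄ = (0.42+0.35)/2 = 0.385 → q = 3.4×0.69×0.385 = 0.9032 m³/s
Panel 3-4: Δb = 1.4 m, d̄ = (0.74+0.57)/2 = 0.655, v̄ = (0.35+0.33)/2 = 0.34 → q = 1.4×0.655×0.34 = 0.3118 m³/s
Panel 4-5: Δb = 2.9 m, d̄ = (0.57+0.16)/2 = 0.365, v̄ = (0.33+0.21)/2 = 0.27 → q = 2.9×0.365×0.27 = 0.2858 m³/s
Q = Σ q = 2.261 m³/s

2.26 m³/s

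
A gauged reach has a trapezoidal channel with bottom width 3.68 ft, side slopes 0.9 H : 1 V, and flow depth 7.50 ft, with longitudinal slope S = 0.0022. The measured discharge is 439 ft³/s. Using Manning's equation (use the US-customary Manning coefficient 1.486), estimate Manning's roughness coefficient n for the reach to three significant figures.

A = (b + z·y)·y = (3.68 + 0.9×7.50)×7.50 = 78.23 ft²
P = b + 2y√(1+z²) = 3.68 + 2×7.50×√(1+0.9²) = 23.86 ft
R = A/P = 78.23/23.86 = 3.278 ft
n = (1.486/Q)·A·R^(2/3)·S^(1/2) = (1.486/439) × 78.23 × 2.207 × 0.04690 = 0.02741

0.0274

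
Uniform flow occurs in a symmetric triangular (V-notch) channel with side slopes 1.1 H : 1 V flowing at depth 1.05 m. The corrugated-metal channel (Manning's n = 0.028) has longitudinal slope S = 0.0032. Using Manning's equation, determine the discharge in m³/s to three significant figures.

A = z·y² = 1.1×1.05² = 1.213 m²
P = 2y√(1+z²) = 2×1.05×√(1+1.1²) = 3.122 m
R = A/P = 1.213/3.122 = 0.3885 m
Q = (1/n)·A·R^(2/3)·S^(1/2) = (1/0.028) × 1.213 × 0.3885^(2/3) × 0.0032^(1/2) = 1.304 m³/s

1.30 m³/s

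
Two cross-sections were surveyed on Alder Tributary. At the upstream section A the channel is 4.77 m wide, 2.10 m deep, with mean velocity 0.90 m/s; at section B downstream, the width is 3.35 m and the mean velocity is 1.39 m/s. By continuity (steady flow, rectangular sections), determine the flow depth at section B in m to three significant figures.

1.94 m

Q = A₁V₁ = (4.77×2.10) × 0.90 = 9.015 m³/s
d₂ = Q/(b₂ V₂) = 9.015/(3.35×1.39) = 1.936 m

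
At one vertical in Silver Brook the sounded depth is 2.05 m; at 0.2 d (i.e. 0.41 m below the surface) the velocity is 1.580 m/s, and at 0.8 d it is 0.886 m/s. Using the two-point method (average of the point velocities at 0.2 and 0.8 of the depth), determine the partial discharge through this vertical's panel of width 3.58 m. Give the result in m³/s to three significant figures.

9.05 m³/s

v̄ = (1.580 + 0.886) / 2 = 1.233 m/s
q = v̄ × d × w = 1.233 × 2.05 × 3.58 = 9.049 m³/s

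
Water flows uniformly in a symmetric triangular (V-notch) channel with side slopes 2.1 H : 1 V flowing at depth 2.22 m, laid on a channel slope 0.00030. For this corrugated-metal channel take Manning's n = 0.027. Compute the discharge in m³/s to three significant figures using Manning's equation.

A = z·y² = 2.1×2.22² = 10.35 m²
P = 2y√(1+z²) = 2×2.22×√(1+2.1²) = 10.33 m
R = A/P = 10.35/10.33 = 1.002 m
Q = (1/n)·A·R^(2/3)·S^(1/2) = (1/0.027) × 10.35 × 1.002^(2/3) × 0.00030^(1/2) = 6.649 m³/s

6.65 m³/s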